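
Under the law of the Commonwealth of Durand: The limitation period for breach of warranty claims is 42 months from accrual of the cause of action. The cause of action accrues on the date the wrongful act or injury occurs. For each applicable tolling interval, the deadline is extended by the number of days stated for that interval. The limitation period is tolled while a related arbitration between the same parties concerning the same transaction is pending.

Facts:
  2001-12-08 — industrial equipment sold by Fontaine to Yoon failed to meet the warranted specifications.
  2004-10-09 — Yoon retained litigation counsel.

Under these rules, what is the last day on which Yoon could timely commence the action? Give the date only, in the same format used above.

The cause of action accrued on 2001-12-08, the date of the act.
42 months from 2001-12-08 is 2005-06-08.
The other events in the timeline have no effect on the limitation period under the stated rules.

2005-06-08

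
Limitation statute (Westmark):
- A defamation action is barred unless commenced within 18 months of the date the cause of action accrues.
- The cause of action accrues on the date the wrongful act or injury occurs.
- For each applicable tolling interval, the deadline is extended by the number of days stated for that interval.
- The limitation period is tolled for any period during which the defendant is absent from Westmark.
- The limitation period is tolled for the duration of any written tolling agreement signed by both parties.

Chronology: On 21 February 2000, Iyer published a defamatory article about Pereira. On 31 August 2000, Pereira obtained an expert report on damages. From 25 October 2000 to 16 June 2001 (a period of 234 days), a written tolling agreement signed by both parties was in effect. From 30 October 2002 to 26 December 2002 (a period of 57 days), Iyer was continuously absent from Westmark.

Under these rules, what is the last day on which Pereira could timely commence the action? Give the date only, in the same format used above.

The limitation period began to run on 21 February 2000.
18 months from 21 February 2000 is 21 August 2001.
Because the written tolling agreement ran from 25 October 2000 to 16 June 2001, the deadline is extended by 234 days to 12 April 2002.
By the time the defendant's absence from the jurisdiction began on 30 October 2002, the limitation period had already expired on 12 April 2002; that interval cannot revive it.
None of the other events listed affects the running of the period under the stated rules.

12 April 2002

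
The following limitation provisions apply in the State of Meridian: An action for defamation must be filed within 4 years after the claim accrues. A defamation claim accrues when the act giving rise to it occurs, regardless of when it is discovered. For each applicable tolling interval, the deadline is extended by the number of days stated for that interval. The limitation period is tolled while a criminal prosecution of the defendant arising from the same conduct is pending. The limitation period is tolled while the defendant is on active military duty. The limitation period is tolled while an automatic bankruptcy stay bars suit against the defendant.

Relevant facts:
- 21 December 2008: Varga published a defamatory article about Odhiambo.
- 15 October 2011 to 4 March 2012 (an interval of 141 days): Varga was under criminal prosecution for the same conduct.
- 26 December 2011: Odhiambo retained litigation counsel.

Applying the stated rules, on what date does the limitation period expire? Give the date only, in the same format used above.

11 May 2013

The claim accrued on 21 December 2008, when the wrongful act occurred.
Adding the 4 years base period to 21 December 2008 gives a deadline of 21 December 2012, before any tolling.
The pending criminal prosecution from 15 October 2011 to 4 March 2012 tolled the period for 141 days, extending the deadline to 11 May 2013.
Nothing else in the chronology tolls or restarts the period.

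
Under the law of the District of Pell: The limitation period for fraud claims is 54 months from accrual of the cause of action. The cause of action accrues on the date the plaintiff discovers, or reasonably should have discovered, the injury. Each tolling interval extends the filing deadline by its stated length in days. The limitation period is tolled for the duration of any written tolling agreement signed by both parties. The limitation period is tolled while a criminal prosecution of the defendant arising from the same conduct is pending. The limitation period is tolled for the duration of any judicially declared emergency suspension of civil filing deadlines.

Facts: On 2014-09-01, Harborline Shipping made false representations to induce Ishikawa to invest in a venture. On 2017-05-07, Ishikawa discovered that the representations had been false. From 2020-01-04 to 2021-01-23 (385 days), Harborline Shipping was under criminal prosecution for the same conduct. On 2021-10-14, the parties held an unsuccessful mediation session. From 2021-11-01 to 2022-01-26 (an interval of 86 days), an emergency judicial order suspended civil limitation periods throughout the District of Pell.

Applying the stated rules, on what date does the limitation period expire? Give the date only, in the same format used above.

2023-02-21

The claim did not accrue until Ishikawa discovered the injury on 2017-05-07; the 2014-09-01 act date does not start the clock under the stated rule.
Adding the 54 months base period to 2017-05-07 gives a deadline of 2021-11-07, before any tolling.
Because the pending criminal prosecution ran from 2020-01-04 to 2021-01-23, the deadline is extended by 385 days to 2022-11-27.
The emergency suspension of filing deadlines from 2021-11-01 to 2022-01-26 tolled the period for 86 days, extending the deadline to 2023-02-21.
Nothing else in the chronology tolls or restarts the period.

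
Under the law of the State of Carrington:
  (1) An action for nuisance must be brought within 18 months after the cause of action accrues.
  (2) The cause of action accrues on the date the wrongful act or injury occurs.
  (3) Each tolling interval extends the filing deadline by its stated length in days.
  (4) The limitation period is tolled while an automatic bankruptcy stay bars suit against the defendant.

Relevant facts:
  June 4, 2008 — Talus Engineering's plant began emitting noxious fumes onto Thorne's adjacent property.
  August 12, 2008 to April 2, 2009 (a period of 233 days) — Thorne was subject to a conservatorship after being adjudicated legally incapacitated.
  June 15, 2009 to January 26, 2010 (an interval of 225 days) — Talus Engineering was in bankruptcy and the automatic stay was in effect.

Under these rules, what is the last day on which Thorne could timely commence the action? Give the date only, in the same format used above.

The claim accrued on June 4, 2008, when the wrongful act occurred.
Adding the 18 months base period to June 4, 2008 gives a deadline of December 4, 2009, before any tolling.
The automatic bankruptcy stay from June 15, 2009 to January 26, 2010 tolled the period for 225 days, extending the deadline to July 17, 2010.
The plaintiff's legal incapacity from August 12, 2008 to April 2, 2009 does not toll the period, because no stated rule makes the plaintiff's incapacity a tolling event.

July 17, 2010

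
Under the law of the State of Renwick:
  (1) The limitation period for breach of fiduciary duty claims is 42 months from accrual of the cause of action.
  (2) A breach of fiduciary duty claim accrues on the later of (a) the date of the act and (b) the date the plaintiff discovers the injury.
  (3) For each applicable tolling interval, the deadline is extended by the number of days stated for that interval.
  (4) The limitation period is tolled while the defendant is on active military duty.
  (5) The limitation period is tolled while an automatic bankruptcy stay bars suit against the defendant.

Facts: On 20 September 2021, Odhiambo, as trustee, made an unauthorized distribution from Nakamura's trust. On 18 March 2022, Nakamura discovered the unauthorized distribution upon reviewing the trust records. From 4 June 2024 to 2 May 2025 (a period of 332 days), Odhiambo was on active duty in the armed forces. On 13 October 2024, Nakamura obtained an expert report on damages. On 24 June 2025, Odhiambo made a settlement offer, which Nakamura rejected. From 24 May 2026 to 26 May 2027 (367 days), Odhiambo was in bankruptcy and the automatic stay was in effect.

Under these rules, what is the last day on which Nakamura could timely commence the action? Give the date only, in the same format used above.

18 August 2027

The claim accrued on 18 March 2022 — the later of the 20 September 2021 act and the 18 March 2022 discovery.
42 months from 18 March 2022 is 18 September 2025.
The period was tolled for 332 days by the defendant's active military service (4 June 2024 to 2 May 2025), pushing the deadline to 16 August 2026.
Because the automatic bankruptcy stay ran from 24 May 2026 to 26 May 2027, the deadline is extended by 367 days to 18 August 2027.
Nothing else in the chronology tolls or restarts the period.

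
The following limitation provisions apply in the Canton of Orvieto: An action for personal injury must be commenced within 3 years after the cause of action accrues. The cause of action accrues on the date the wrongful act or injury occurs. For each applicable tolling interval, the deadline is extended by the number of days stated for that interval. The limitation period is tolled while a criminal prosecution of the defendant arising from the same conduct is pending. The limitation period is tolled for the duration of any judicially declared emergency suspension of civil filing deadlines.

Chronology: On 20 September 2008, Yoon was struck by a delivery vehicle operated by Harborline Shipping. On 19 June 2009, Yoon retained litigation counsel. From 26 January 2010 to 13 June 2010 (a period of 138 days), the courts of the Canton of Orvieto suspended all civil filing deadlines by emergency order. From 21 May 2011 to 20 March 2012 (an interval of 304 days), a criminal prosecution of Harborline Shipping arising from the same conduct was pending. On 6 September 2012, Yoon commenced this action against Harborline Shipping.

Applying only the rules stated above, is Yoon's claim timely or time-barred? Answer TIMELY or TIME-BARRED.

TIMELY

The claim accrued on 20 September 2008, when the wrongful act occurred.
Adding the 3 years base period to 20 September 2008 gives a deadline of 20 September 2011, before any tolling.
Because the emergency suspension of filing deadlines ran from 26 January 2010 to 13 June 2010, the deadline is extended by 138 days to 5 February 2012.
The pending criminal prosecution from 21 May 2011 to 20 March 2012 tolled the period for 304 days, extending the deadline to 5 December 2012.
None of the other events listed affects the running of the period under the stated rules.
Filing on 6 September 2012 beat the 5 December 2012 deadline — the action is timely.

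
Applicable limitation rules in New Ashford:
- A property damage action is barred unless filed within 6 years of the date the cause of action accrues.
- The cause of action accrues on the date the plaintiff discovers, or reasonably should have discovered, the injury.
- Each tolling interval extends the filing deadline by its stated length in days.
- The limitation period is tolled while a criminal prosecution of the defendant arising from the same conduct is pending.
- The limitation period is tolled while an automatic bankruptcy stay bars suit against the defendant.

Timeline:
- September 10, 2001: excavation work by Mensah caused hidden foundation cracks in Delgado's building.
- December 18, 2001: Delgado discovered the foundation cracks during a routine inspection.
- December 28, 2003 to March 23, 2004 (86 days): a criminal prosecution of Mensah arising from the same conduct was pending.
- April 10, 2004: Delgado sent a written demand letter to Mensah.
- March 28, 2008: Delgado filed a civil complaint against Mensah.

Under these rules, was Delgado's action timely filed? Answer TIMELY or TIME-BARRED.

Accrual is tied to discovery, so the period began on December 18, 2001 rather than on September 10, 2001 when the act occurred.
The untolled deadline — 6 years after December 18, 2001 — is December 18, 2007.
The pending criminal prosecution from December 28, 2003 to March 23, 2004 tolled the period for 86 days, extending the deadline to March 13, 2008.
None of the other events listed affects the running of the period under the stated rules.
Delgado filed on March 28, 2008, after the March 13, 2008 deadline, so the action is time-barred.

TIME-BARRED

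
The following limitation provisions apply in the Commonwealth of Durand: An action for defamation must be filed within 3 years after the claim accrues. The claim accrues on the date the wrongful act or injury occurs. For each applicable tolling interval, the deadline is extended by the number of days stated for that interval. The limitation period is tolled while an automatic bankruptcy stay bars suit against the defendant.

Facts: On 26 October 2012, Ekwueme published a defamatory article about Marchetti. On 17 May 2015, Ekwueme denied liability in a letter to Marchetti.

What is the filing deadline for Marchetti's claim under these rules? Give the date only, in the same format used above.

The claim accrued on 26 October 2012, when the wrongful act occurred.
3 years from 26 October 2012 is 26 October 2015.
Nothing else in the chronology tolls or restarts the period.

26 October 2015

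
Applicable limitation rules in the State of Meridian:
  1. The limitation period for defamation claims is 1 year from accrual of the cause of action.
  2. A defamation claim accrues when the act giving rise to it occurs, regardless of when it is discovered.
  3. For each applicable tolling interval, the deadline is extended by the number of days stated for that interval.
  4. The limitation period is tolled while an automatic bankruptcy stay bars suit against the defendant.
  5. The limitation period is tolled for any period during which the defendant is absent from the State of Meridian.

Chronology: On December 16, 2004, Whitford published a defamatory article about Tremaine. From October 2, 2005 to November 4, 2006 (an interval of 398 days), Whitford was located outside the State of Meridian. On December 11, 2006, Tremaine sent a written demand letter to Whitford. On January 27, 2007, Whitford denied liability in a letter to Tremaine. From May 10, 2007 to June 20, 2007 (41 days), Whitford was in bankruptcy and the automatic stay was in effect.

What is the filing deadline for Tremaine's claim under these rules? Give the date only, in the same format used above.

The limitation period began to run on December 16, 2004.
The untolled deadline — 1 year after December 16, 2004 — is December 16, 2005.
Because the defendant's absence from the jurisdiction ran from October 2, 2005 to November 4, 2006, the deadline is extended by 398 days to January 18, 2007.
The automatic bankruptcy stay from May 10, 2007 to June 20, 2007 began after the period had already run on January 18, 2007, so it has no tolling effect.
The other events in the timeline have no effect on the limitation period under the stated rules.

January 18, 2007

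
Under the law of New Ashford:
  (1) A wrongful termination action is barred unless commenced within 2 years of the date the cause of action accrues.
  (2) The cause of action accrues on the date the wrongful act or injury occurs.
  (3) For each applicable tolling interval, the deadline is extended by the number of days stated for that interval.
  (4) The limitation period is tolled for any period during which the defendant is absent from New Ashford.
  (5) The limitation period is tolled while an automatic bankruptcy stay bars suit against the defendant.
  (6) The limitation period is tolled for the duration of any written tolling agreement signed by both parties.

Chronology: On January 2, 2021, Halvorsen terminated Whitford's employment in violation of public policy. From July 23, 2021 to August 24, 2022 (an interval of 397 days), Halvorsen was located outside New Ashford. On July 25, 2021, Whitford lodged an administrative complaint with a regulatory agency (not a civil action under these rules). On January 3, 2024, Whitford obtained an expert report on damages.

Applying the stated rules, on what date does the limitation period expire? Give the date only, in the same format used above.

The limitation period began to run on January 2, 2021.
The untolled deadline — 2 years after January 2, 2021 — is January 2, 2023.
The defendant's absence from the jurisdiction from July 23, 2021 to August 24, 2022 tolled the period for 397 days, extending the deadline to February 3, 2024.
None of the other events listed affects the running of the period under the stated rules.

February 3, 2024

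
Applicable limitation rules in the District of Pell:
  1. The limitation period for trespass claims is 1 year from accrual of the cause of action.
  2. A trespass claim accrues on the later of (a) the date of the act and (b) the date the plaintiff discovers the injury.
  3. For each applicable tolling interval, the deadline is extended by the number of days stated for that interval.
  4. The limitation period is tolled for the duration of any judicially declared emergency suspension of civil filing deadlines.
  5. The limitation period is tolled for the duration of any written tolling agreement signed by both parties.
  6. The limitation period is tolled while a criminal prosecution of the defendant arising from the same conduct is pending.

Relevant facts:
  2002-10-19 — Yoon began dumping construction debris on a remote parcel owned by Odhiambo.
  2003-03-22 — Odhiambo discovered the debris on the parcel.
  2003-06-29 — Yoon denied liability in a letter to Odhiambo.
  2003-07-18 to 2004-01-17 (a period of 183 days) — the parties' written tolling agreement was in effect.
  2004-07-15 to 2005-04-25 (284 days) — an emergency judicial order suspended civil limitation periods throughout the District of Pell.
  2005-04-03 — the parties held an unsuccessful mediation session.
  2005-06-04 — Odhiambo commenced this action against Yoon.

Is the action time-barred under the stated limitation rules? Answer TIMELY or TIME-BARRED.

TIMELY

Because discovery on 2003-03-22 post-dates the 2002-10-19 act, accrual under the later-of rule falls on 2003-03-22.
Adding the 1 year base period to 2003-03-22 gives a deadline of 2004-03-22, before any tolling.
The written tolling agreement from 2003-07-18 to 2004-01-17 tolled the period for 183 days, extending the deadline to 2004-09-21.
Because the emergency suspension of filing deadlines ran from 2004-07-15 to 2005-04-25, the deadline is extended by 284 days to 2005-07-02.
The other events in the timeline have no effect on the limitation period under the stated rules.
Odhiambo filed on 2005-06-04, before the 2005-07-02 deadline, so the action is timely.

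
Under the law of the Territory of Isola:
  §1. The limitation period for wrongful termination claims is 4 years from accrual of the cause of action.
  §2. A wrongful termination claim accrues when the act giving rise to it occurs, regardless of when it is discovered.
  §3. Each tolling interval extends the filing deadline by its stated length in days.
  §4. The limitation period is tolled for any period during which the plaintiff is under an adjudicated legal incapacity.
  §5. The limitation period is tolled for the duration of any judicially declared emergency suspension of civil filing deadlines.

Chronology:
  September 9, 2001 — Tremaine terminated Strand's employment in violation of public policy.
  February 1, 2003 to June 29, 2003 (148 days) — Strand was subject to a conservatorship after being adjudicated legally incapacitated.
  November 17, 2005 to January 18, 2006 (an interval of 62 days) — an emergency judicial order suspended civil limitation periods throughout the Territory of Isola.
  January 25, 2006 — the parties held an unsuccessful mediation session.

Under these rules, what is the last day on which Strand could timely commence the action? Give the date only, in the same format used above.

April 7, 2006

The claim accrued on September 9, 2001, when the wrongful act occurred.
Adding the 4 years base period to September 9, 2001 gives a deadline of September 9, 2005, before any tolling.
The plaintiff's legal incapacity from February 1, 2003 to June 29, 2003 tolled the period for 148 days, extending the deadline to February 4, 2006.
The emergency suspension of filing deadlines from November 17, 2005 to January 18, 2006 tolled the period for 62 days, extending the deadline to April 7, 2006.
The other events in the timeline have no effect on the limitation period under the stated rules.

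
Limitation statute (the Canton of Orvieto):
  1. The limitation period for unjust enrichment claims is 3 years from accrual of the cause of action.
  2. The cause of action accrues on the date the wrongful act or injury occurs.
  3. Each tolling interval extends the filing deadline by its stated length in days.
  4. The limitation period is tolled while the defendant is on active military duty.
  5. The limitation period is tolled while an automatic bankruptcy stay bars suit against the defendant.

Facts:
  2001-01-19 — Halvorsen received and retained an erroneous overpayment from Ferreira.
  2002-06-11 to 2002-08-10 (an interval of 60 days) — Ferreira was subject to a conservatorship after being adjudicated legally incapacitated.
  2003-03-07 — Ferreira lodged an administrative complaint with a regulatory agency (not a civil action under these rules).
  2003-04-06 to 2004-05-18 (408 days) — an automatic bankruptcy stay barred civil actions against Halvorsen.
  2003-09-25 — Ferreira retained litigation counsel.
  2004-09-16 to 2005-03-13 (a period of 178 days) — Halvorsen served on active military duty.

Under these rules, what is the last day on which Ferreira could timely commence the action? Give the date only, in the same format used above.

2005-08-27

The cause of action accrued on 2001-01-19, the date of the act.
Adding the 3 years base period to 2001-01-19 gives a deadline of 2004-01-19, before any tolling.
The automatic bankruptcy stay from 2003-04-06 to 2004-05-18 tolled the period for 408 days, extending the deadline to 2005-03-02.
Because the defendant's active military service ran from 2004-09-16 to 2005-03-13, the deadline is extended by 178 days to 2005-08-27.
Although the plaintiff's incapacity ran from 2002-06-11 to 2002-08-10, the stated rules do not make that a tolling event, so it is disregarded.
None of the other events listed affects the running of the period under the stated rules.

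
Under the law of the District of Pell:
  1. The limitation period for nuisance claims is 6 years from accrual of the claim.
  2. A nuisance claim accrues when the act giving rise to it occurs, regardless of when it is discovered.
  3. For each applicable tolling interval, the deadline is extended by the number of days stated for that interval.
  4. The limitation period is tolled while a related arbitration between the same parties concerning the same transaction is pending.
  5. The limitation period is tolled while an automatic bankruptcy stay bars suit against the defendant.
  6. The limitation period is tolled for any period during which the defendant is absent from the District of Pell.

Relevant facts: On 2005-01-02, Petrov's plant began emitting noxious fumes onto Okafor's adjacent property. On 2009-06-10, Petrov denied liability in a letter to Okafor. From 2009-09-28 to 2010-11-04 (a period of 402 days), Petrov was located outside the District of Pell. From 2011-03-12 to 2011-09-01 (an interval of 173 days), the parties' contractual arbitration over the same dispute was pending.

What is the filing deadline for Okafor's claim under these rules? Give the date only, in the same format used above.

2012-07-30

The claim accrued on 2005-01-02, the date of the act.
The untolled deadline — 6 years after 2005-01-02 — is 2011-01-02.
The defendant's absence from the jurisdiction from 2009-09-28 to 2010-11-04 tolled the period for 402 days, extending the deadline to 2012-02-08.
The period was tolled for 173 days by the pending related arbitration (2011-03-12 to 2011-09-01), pushing the deadline to 2012-07-30.
None of the other events listed affects the running of the period under the stated rules.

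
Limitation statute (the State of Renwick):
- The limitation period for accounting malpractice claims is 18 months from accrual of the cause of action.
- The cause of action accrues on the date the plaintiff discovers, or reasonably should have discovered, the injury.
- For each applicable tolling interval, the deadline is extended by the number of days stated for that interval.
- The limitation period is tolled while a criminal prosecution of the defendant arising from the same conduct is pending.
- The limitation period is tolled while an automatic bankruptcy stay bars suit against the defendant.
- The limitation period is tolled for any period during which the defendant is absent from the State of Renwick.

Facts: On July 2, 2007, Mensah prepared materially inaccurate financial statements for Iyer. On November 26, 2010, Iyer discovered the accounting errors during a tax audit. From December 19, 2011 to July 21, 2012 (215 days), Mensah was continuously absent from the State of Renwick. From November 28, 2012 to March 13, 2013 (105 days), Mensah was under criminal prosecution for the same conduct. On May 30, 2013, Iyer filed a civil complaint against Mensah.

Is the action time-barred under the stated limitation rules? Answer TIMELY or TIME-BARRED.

TIME-BARRED

Accrual is tied to discovery, so the period began on November 26, 2010 rather than on July 2, 2007 when the act occurred.
The untolled deadline — 18 months after November 26, 2010 — is May 26, 2012.
The defendant's absence from the jurisdiction from December 19, 2011 to July 21, 2012 tolled the period for 215 days, extending the deadline to December 27, 2012.
The period was tolled for 105 days by the pending criminal prosecution (November 28, 2012 to March 13, 2013), pushing the deadline to April 11, 2013.
Filing on May 30, 2013 missed the April 11, 2013 deadline — the action is time-barred.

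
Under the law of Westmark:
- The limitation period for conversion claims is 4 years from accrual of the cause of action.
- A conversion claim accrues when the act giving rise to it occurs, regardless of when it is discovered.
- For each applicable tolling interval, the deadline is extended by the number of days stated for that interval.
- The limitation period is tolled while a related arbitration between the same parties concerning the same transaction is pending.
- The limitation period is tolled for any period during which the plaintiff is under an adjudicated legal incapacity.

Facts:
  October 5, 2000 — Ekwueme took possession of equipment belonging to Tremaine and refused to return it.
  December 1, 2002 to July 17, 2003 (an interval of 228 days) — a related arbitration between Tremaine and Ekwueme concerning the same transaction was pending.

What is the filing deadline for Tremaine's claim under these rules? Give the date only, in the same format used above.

The cause of action accrued on October 5, 2000, the date of the act.
Adding the 4 years base period to October 5, 2000 gives a deadline of October 5, 2004, before any tolling.
Because the pending related arbitration ran from December 1, 2002 to July 17, 2003, the deadline is extended by 228 days to May 21, 2005.

May 21, 2005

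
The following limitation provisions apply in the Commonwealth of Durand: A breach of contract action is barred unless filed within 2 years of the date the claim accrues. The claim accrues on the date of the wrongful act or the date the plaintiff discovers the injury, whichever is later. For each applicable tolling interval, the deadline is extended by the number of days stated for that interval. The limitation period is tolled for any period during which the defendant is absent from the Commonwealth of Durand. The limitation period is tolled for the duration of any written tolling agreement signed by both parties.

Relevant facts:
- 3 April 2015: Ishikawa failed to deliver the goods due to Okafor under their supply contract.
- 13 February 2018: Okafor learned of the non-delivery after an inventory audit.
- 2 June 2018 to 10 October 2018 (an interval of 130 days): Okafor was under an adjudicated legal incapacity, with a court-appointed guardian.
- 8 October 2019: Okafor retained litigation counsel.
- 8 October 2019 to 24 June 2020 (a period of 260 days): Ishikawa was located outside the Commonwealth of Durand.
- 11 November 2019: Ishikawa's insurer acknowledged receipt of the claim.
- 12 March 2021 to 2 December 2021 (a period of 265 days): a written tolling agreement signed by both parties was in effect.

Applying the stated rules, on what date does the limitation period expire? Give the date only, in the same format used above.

30 October 2020

Taking the later of the act (3 April 2015) and discovery (13 February 2018), the claim accrued on 13 February 2018.
The untolled deadline — 2 years after 13 February 2018 — is 13 February 2020.
The defendant's absence from the jurisdiction from 8 October 2019 to 24 June 2020 tolled the period for 260 days, extending the deadline to 30 October 2020.
The written tolling agreement starting 12 March 2021 came too late — the period had run on 30 October 2020 — and so does not extend the deadline.
The plaintiff's legal incapacity from 2 June 2018 to 10 October 2018 does not toll the period, because no stated rule makes the plaintiff's incapacity a tolling event.
Nothing else in the chronology tolls or restarts the period.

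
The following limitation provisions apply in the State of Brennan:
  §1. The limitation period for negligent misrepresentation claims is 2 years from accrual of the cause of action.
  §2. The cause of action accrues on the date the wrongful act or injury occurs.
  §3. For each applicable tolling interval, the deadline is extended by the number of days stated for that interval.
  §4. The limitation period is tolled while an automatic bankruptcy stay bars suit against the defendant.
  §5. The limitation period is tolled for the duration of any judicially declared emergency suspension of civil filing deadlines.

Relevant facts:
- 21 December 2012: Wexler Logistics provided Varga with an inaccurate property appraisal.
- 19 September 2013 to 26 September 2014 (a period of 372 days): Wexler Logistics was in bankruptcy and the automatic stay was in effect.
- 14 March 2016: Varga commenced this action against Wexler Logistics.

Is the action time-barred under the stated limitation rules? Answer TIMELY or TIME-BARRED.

TIME-BARRED

The cause of action accrued on 21 December 2012, the date of the act.
The untolled deadline — 2 years after 21 December 2012 — is 21 December 2014.
The period was tolled for 372 days by the automatic bankruptcy stay (19 September 2013 to 26 September 2014), pushing the deadline to 28 December 2015.
Filing on 14 March 2016 missed the 28 December 2015 deadline — the action is time-barred.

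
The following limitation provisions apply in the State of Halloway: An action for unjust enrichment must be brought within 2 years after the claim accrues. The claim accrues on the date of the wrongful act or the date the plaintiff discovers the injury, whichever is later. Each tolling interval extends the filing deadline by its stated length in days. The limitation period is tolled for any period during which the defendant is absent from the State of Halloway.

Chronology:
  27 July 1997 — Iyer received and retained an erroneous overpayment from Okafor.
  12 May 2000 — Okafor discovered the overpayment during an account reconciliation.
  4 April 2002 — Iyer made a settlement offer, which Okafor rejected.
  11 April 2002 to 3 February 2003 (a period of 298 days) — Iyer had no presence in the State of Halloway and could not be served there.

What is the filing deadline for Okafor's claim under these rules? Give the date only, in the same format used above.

6 March 2003

The claim accrued on 12 May 2000 — the later of the 27 July 1997 act and the 12 May 2000 discovery.
The untolled deadline — 2 years after 12 May 2000 — is 12 May 2002.
The defendant's absence from the jurisdiction from 11 April 2002 to 3 February 2003 tolled the period for 298 days, extending the deadline to 6 March 2003.
None of the other events listed affects the running of the period under the stated rules.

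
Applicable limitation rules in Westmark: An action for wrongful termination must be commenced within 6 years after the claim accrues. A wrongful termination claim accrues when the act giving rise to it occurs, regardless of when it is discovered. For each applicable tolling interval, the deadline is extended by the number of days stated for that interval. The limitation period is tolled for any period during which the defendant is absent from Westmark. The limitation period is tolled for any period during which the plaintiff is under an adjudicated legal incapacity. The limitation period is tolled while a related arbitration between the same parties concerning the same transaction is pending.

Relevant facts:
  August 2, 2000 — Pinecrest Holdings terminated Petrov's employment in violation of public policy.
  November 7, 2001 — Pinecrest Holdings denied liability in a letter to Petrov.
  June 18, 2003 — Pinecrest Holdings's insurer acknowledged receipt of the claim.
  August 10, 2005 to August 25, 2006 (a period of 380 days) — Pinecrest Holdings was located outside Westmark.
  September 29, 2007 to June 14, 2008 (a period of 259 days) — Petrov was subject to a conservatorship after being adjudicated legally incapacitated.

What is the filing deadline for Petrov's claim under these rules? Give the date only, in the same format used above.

August 17, 2007

The claim accrued on August 2, 2000, the date of the act.
Adding the 6 years base period to August 2, 2000 gives a deadline of August 2, 2006, before any tolling.
The period was tolled for 380 days by the defendant's absence from the jurisdiction (August 10, 2005 to August 25, 2006), pushing the deadline to August 17, 2007.
The plaintiff's legal incapacity starting September 29, 2007 came too late — the period had run on August 17, 2007 — and so does not extend the deadline.
The other events in the timeline have no effect on the limitation period under the stated rules.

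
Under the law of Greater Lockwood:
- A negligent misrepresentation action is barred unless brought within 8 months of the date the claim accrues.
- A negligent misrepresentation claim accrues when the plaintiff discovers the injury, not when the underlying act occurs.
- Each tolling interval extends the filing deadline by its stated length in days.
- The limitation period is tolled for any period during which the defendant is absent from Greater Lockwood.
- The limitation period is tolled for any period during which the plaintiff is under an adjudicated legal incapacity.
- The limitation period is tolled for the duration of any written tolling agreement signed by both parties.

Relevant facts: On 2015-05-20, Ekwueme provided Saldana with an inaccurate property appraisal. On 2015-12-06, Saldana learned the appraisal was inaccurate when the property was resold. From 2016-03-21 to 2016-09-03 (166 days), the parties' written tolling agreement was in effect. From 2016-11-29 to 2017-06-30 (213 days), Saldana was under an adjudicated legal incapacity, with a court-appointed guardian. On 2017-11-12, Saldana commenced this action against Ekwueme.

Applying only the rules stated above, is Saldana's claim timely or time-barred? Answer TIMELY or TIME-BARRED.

Under the discovery rule, the claim accrued on 2015-12-06, when Saldana discovered the injury — not on the 2015-05-20 date of the underlying act.
Adding the 8 months base period to 2015-12-06 gives a deadline of 2016-08-06, before any tolling.
The written tolling agreement from 2016-03-21 to 2016-09-03 tolled the period for 166 days, extending the deadline to 2017-01-19.
The plaintiff's legal incapacity from 2016-11-29 to 2017-06-30 tolled the period for 213 days, extending the deadline to 2017-08-20.
Saldana filed on 2017-11-12, after the 2017-08-20 deadline, so the action is time-barred.

TIME-BARRED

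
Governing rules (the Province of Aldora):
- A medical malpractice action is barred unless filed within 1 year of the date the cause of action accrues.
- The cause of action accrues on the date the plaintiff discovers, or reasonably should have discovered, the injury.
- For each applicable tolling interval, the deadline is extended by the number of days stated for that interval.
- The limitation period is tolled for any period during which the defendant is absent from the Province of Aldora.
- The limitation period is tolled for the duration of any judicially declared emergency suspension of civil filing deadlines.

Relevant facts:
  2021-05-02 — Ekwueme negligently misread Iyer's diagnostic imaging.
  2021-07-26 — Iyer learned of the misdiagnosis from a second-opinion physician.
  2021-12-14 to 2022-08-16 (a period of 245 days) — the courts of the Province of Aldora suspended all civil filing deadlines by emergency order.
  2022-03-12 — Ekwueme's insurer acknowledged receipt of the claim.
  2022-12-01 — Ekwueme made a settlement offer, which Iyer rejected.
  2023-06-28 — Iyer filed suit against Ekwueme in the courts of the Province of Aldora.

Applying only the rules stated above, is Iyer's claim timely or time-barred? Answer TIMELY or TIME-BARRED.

TIME-BARRED

Under the discovery rule, the claim accrued on 2021-07-26, when Iyer discovered the injury — not on the 2021-05-02 date of the underlying act.
The untolled deadline — 1 year after 2021-07-26 — is 2022-07-26.
The emergency suspension of filing deadlines from 2021-12-14 to 2022-08-16 tolled the period for 245 days, extending the deadline to 2023-03-28.
Nothing else in the chronology tolls or restarts the period.
The 2023-06-28 filing falls after the 2023-03-28 deadline; the claim is time-barred.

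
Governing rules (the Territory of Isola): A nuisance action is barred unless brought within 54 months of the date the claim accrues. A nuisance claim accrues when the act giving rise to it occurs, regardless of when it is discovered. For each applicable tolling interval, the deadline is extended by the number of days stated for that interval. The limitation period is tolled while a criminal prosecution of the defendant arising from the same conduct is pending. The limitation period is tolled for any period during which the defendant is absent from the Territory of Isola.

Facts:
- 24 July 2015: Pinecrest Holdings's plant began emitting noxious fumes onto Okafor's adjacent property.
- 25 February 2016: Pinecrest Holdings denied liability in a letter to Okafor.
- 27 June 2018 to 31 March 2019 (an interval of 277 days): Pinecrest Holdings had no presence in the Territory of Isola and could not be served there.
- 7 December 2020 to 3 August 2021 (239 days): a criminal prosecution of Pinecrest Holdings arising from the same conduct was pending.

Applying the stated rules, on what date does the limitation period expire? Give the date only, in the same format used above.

27 October 2020

The claim accrued on 24 July 2015, when the wrongful act occurred.
54 months from 24 July 2015 is 24 January 2020.
The period was tolled for 277 days by the defendant's absence from the jurisdiction (27 June 2018 to 31 March 2019), pushing the deadline to 27 October 2020.
The pending criminal prosecution from 7 December 2020 to 3 August 2021 began after the period had already run on 27 October 2020, so it has no tolling effect.
None of the other events listed affects the running of the period under the stated rules.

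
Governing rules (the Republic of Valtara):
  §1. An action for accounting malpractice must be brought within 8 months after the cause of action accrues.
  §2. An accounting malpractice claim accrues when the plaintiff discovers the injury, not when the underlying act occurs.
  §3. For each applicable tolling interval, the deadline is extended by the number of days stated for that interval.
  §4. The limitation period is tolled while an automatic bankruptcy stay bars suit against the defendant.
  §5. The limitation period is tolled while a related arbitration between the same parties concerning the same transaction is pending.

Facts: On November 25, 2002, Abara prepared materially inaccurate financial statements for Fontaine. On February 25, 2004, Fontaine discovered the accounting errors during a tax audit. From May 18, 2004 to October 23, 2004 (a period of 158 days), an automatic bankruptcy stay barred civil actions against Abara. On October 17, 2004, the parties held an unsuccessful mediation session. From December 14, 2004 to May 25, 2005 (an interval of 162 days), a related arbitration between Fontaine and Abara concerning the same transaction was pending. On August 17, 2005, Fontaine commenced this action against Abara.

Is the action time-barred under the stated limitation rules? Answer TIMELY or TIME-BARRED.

Under the discovery rule, the claim accrued on February 25, 2004, when Fontaine discovered the injury — not on the November 25, 2002 date of the underlying act.
The untolled deadline — 8 months after February 25, 2004 — is October 25, 2004.
Because the automatic bankruptcy stay ran from May 18, 2004 to October 23, 2004, the deadline is extended by 158 days to April 1, 2005.
The pending related arbitration from December 14, 2004 to May 25, 2005 tolled the period for 162 days, extending the deadline to September 10, 2005.
The other events in the timeline have no effect on the limitation period under the stated rules.
Filing on August 17, 2005 beat the September 10, 2005 deadline — the action is timely.

TIMELY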